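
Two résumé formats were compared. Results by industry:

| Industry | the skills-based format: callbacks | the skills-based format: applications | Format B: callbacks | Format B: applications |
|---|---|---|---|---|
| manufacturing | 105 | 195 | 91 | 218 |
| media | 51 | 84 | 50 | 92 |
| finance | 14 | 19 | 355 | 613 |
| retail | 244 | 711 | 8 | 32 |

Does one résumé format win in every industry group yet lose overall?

Yes

Manufacturing: the skills-based format 105/195 = 53.8%, Format B 91/218 = 41.7% → the skills-based format
Media: the skills-based format 51/84 = 60.7%, Format B 50/92 = 54.3% → the skills-based format
Finance: the skills-based format 14/19 = 73.7%, Format B 355/613 = 57.9% → the skills-based format
Retail: the skills-based format 244/711 = 34.3%, Format B 8/32 = 25.0% → the skills-based format
Overall: the skills-based format 414/1009 = 41.0%, Format B 504/955 = 52.8% → Format B
The skills-based format wins each industry group but Format B wins overall — the comparison reverses. The skills-based format's applications skew toward retail, which has a lower base rate.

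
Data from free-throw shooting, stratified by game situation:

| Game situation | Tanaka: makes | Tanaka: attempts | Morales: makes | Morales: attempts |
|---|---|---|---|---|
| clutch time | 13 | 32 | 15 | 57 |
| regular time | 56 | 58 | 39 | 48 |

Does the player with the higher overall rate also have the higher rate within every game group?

Yes

Clutch time: Tanaka 13/32 = 40.6%, Morales 15/57 = 26.3% → Tanaka
Regular time: Tanaka 56/58 = 96.6%, Morales 39/48 = 81.2% → Tanaka
Overall: Tanaka 69/90 = 76.7%, Morales 54/105 = 51.4% → Tanaka
Tanaka wins overall and in every game group — no reversal.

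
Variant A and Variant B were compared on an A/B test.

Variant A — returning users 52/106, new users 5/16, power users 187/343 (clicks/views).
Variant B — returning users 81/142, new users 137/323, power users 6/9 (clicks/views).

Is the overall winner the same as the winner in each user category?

No

Returning users: Variant A 52/106 = 49.1%, Variant B 81/142 = 57.0% → Variant B
New users: Variant A 5/16 = 31.2%, Variant B 137/323 = 42.4% → Variant B
Power users: Variant A 187/343 = 54.5%, Variant B 6/9 = 66.7% → Variant B
Overall: Variant A 244/465 = 52.5%, Variant B 224/474 = 47.3% → Variant A
Variant B wins each user group but Variant A wins overall — the comparison reverses. Variant B's views skew toward new users, which has a lower base rate.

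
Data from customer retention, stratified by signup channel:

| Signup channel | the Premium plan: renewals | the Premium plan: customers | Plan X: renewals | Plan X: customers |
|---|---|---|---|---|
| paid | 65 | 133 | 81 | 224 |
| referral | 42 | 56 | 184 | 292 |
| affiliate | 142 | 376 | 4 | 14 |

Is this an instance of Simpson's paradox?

Yes

Paid: the Premium plan 65/133 = 48.9%, Plan X 81/224 = 36.2% → the Premium plan
Referral: the Premium plan 42/56 = 75.0%, Plan X 184/292 = 63.0% → the Premium plan
Affiliate: the Premium plan 142/376 = 37.8%, Plan X 4/14 = 28.6% → the Premium plan
Overall: the Premium plan 249/565 = 44.1%, Plan X 269/530 = 50.8% → Plan X
The Premium plan wins each signup group but Plan X wins overall — the comparison reverses. The Premium plan's customers skew toward affiliate, which has a lower base rate.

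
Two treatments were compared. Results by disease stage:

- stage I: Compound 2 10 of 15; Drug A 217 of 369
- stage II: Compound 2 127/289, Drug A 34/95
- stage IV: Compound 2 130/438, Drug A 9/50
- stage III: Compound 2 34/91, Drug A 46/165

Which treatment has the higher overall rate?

Drug A

Stage I: Compound 2 10/15 = 66.7%, Drug A 217/369 = 58.8% → Compound 2
Stage II: Compound 2 127/289 = 43.9%, Drug A 34/95 = 35.8% → Compound 2
Stage IV: Compound 2 130/438 = 29.7%, Drug A 9/50 = 18.0% → Compound 2
Stage III: Compound 2 34/91 = 37.4%, Drug A 46/165 = 27.9% → Compound 2
Overall: Compound 2 301/833 = 36.1%, Drug A 306/679 = 45.1% → Drug A
(Compound 2 wins every disease group but Drug A wins overall — Compound 2's patients skew toward the low-rate stage IV group.)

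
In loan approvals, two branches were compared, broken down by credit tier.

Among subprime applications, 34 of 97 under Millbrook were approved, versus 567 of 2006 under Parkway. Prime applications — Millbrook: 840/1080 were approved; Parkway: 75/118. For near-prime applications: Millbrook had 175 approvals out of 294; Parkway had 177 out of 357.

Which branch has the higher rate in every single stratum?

Millbrook

Subprime: Millbrook 34/97 = 35.1%, Parkway 567/2006 = 28.3% → Millbrook
Prime: Millbrook 840/1080 = 77.8%, Parkway 75/118 = 63.6% → Millbrook
Near-prime: Millbrook 175/294 = 59.5%, Parkway 177/357 = 49.6% → Millbrook
Millbrook has the higher rate in all 3 groups.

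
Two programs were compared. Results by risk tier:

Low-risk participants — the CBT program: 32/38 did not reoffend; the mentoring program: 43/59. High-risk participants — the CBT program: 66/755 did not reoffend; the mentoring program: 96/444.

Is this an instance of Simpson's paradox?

Low-risk: the CBT program 32/38 = 84.2%, the mentoring program 43/59 = 72.9% → the CBT program
High-risk: the CBT program 66/755 = 8.7%, the mentoring program 96/444 = 21.6% → the mentoring program
Overall: the CBT program 98/793 = 12.4%, the mentoring program 139/503 = 27.6% → the mentoring program
Neither sweeps: the CBT program wins 1 of 2 groups, the mentoring program wins 1. The mentoring program wins overall but not every group — no Simpson reversal.

No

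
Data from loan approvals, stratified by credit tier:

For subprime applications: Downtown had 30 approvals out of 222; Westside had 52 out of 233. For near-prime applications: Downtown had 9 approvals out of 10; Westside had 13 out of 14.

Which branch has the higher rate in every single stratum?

Subprime: Downtown 30/222 = 13.5%, Westside 52/233 = 22.3% → Westside
Near-prime: Downtown 9/10 = 90.0%, Westside 13/14 = 92.9% → Westside
Westside has the higher rate in both groups.

Westside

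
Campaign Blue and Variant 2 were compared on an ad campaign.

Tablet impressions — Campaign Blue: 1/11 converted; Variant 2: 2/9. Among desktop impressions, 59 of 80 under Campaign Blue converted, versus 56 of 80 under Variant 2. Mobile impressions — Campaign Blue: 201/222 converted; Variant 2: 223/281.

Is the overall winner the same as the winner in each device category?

Tablet: Campaign Blue 1/11 = 9.1%, Variant 2 2/9 = 22.2% → Variant 2
Desktop: Campaign Blue 59/80 = 73.8%, Variant 2 56/80 = 70.0% → Campaign Blue
Mobile: Campaign Blue 201/222 = 90.5%, Variant 2 223/281 = 79.4% → Campaign Blue
Overall: Campaign Blue 261/313 = 83.4%, Variant 2 281/370 = 75.9% → Campaign Blue
Neither sweeps: Campaign Blue wins 2 of 3 groups, Variant 2 wins 1. Campaign Blue wins overall but not every group — no Simpson reversal.

No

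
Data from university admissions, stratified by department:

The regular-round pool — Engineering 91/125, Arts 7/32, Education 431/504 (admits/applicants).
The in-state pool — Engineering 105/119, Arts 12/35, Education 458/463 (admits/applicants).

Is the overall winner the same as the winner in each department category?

Engineering: the regular-round pool 91/125 = 72.8%, the in-state pool 105/119 = 88.2% → the in-state pool
Arts: the regular-round pool 7/32 = 21.9%, the in-state pool 12/35 = 34.3% → the in-state pool
Education: the regular-round pool 431/504 = 85.5%, the in-state pool 458/463 = 98.9% → the in-state pool
Overall: the regular-round pool 529/661 = 80.0%, the in-state pool 575/617 = 93.2% → the in-state pool
The in-state pool wins overall and in every department group — no reversal.

Yes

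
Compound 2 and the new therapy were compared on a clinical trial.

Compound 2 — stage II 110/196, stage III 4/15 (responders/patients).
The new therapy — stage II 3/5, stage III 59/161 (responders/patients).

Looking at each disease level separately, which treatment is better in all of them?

the new therapy

Stage II: Compound 2 110/196 = 56.1%, the new therapy 3/5 = 60.0% → the new therapy
Stage III: Compound 2 4/15 = 26.7%, the new therapy 59/161 = 36.6% → the new therapy
The new therapy has the higher rate in both groups.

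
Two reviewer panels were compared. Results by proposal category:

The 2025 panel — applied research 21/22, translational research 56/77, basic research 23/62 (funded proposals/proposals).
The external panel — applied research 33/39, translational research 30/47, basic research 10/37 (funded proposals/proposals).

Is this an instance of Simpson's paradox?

Applied research: the 2025 panel 21/22 = 95.5%, the external panel 33/39 = 84.6% → the 2025 panel
Translational research: the 2025 panel 56/77 = 72.7%, the external panel 30/47 = 63.8% → the 2025 panel
Basic research: the 2025 panel 23/62 = 37.1%, the external panel 10/37 = 27.0% → the 2025 panel
Overall: the 2025 panel 100/161 = 62.1%, the external panel 73/123 = 59.3% → the 2025 panel
The 2025 panel wins overall and in every proposal group — no reversal.

No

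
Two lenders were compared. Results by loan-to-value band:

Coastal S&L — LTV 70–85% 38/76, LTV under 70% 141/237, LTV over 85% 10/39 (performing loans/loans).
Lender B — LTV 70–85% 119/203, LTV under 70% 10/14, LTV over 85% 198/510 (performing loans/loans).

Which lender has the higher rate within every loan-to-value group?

LTV 70–85%: Coastal S&L 38/76 = 50.0%, Lender B 119/203 = 58.6% → Lender B
LTV under 70%: Coastal S&L 141/237 = 59.5%, Lender B 10/14 = 71.4% → Lender B
LTV over 85%: Coastal S&L 10/39 = 25.6%, Lender B 198/510 = 38.8% → Lender B
Lender B has the higher rate in all 3 groups.

Lender B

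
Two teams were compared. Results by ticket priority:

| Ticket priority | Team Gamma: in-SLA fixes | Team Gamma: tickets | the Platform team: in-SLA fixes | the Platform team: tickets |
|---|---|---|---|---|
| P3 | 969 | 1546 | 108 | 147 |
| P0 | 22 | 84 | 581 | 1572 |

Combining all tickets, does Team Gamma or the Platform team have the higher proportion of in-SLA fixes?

Team Gamma

P3: Team Gamma 969/1546 = 62.7%, the Platform team 108/147 = 73.5% → the Platform team
P0: Team Gamma 22/84 = 26.2%, the Platform team 581/1572 = 37.0% → the Platform team
Overall: Team Gamma 991/1630 = 60.8%, the Platform team 689/1719 = 40.1% → Team Gamma
(The Platform team wins every ticket group but Team Gamma wins overall — the Platform team's tickets skew toward the low-rate P0 group.)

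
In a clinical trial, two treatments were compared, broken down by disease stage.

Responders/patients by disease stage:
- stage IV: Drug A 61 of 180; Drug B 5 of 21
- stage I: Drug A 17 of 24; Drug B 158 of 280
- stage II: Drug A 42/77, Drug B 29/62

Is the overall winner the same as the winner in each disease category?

Stage IV: Drug A 61/180 = 33.9%, Drug B 5/21 = 23.8% → Drug A
Stage I: Drug A 17/24 = 70.8%, Drug B 158/280 = 56.4% → Drug A
Stage II: Drug A 42/77 = 54.5%, Drug B 29/62 = 46.8% → Drug A
Overall: Drug A 120/281 = 42.7%, Drug B 192/363 = 52.9% → Drug B
Drug A wins each disease group but Drug B wins overall — the comparison reverses. Drug A's patients skew toward stage IV, which has a lower base rate.

No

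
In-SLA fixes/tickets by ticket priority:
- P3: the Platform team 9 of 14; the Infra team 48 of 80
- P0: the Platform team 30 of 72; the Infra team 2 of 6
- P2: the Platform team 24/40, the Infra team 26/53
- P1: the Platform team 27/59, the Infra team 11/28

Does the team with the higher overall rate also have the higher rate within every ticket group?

P3: the Platform team 9/14 = 64.3%, the Infra team 48/80 = 60.0% → the Platform team
P0: the Platform team 30/72 = 41.7%, the Infra team 2/6 = 33.3% → the Platform team
P2: the Platform team 24/40 = 60.0%, the Infra team 26/53 = 49.1% → the Platform team
P1: the Platform team 27/59 = 45.8%, the Infra team 11/28 = 39.3% → the Platform team
Overall: the Platform team 90/185 = 48.6%, the Infra team 87/167 = 52.1% → the Infra team
The Platform team wins each ticket group but the Infra team wins overall — the comparison reverses. The Platform team's tickets skew toward P0, which has a lower base rate.

No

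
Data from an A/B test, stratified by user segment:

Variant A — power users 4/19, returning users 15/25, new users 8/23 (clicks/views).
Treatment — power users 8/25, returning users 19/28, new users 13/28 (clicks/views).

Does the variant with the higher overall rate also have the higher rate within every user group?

Power users: Variant A 4/19 = 21.1%, Treatment 8/25 = 32.0% → Treatment
Returning users: Variant A 15/25 = 60.0%, Treatment 19/28 = 67.9% → Treatment
New users: Variant A 8/23 = 34.8%, Treatment 13/28 = 46.4% → Treatment
Overall: Variant A 27/67 = 40.3%, Treatment 40/81 = 49.4% → Treatment
Treatment wins overall and in every user group — no reversal.

Yes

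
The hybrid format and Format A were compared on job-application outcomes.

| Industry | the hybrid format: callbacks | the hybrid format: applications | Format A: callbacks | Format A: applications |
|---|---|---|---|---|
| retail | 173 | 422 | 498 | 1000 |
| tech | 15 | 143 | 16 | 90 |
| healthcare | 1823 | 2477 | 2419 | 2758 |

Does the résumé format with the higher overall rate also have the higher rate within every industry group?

Yes

Retail: the hybrid format 173/422 = 41.0%, Format A 498/1000 = 49.8% → Format A
Tech: the hybrid format 15/143 = 10.5%, Format A 16/90 = 17.8% → Format A
Healthcare: the hybrid format 1823/2477 = 73.6%, Format A 2419/2758 = 87.7% → Format A
Overall: the hybrid format 2011/3042 = 66.1%, Format A 2933/3848 = 76.2% → Format A
Format A wins overall and in every industry group — no reversal.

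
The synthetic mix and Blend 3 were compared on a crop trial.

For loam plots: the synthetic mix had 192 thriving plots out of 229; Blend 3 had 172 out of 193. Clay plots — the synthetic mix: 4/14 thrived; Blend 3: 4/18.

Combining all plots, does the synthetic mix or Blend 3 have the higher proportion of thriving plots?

Loam: the synthetic mix 192/229 = 83.8%, Blend 3 172/193 = 89.1% → Blend 3
Clay: the synthetic mix 4/14 = 28.6%, Blend 3 4/18 = 22.2% → the synthetic mix
Overall: the synthetic mix 196/243 = 80.7%, Blend 3 176/211 = 83.4% → Blend 3
(Neither sweeps every soil group, but Blend 3 has the higher pooled rate.)

Blend 3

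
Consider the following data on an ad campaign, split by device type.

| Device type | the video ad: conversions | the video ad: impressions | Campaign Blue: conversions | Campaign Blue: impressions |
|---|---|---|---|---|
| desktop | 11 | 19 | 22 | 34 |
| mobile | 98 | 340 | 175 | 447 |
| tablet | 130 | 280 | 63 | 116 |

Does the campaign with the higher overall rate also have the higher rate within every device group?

Desktop: the video ad 11/19 = 57.9%, Campaign Blue 22/34 = 64.7% → Campaign Blue
Mobile: the video ad 98/340 = 28.8%, Campaign Blue 175/447 = 39.1% → Campaign Blue
Tablet: the video ad 130/280 = 46.4%, Campaign Blue 63/116 = 54.3% → Campaign Blue
Overall: the video ad 239/639 = 37.4%, Campaign Blue 260/597 = 43.6% → Campaign Blue
Campaign Blue wins overall and in every device group — no reversal.

Yes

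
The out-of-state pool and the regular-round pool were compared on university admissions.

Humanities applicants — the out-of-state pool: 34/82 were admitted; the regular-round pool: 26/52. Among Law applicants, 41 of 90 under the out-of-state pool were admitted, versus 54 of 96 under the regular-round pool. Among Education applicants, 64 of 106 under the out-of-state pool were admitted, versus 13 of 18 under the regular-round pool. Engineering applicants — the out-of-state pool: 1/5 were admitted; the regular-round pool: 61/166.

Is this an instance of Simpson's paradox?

Yes

Humanities: the out-of-state pool 34/82 = 41.5%, the regular-round pool 26/52 = 50.0% → the regular-round pool
Law: the out-of-state pool 41/90 = 45.6%, the regular-round pool 54/96 = 56.2% → the regular-round pool
Education: the out-of-state pool 64/106 = 60.4%, the regular-round pool 13/18 = 72.2% → the regular-round pool
Engineering: the out-of-state pool 1/5 = 20.0%, the regular-round pool 61/166 = 36.7% → the regular-round pool
Overall: the out-of-state pool 140/283 = 49.5%, the regular-round pool 154/332 = 46.4% → the out-of-state pool
The regular-round pool wins each department group but the out-of-state pool wins overall — the comparison reverses. The regular-round pool's applicants skew toward Engineering, which has a lower base rate.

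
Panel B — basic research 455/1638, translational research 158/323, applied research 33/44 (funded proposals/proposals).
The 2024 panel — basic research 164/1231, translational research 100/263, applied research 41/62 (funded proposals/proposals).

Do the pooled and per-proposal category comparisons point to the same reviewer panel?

Basic research: Panel B 455/1638 = 27.8%, the 2024 panel 164/1231 = 13.3% → Panel B
Translational research: Panel B 158/323 = 48.9%, the 2024 panel 100/263 = 38.0% → Panel B
Applied research: Panel B 33/44 = 75.0%, the 2024 panel 41/62 = 66.1% → Panel B
Overall: Panel B 646/2005 = 32.2%, the 2024 panel 305/1556 = 19.6% → Panel B
Panel B wins overall and in every proposal group — no reversal.

Yes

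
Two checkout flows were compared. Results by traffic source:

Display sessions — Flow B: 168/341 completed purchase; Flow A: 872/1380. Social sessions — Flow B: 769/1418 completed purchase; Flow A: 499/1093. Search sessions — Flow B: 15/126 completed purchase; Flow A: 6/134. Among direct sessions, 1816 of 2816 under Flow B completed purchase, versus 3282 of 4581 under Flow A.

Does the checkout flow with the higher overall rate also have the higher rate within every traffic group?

No

Display: Flow B 168/341 = 49.3%, Flow A 872/1380 = 63.2% → Flow A
Social: Flow B 769/1418 = 54.2%, Flow A 499/1093 = 45.7% → Flow B
Search: Flow B 15/126 = 11.9%, Flow A 6/134 = 4.5% → Flow B
Direct: Flow B 1816/2816 = 64.5%, Flow A 3282/4581 = 71.6% → Flow A
Overall: Flow B 2768/4701 = 58.9%, Flow A 4659/7188 = 64.8% → Flow A
Neither sweeps: Flow B wins 2 of 4 groups, Flow A wins 2. Flow A wins overall but not every group — no Simpson reversal.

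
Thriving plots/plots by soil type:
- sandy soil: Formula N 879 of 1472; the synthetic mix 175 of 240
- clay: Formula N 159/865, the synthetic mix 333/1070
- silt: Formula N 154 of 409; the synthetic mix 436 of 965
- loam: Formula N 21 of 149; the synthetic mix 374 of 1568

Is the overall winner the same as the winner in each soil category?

No

Sandy soil: Formula N 879/1472 = 59.7%, the synthetic mix 175/240 = 72.9% → the synthetic mix
Clay: Formula N 159/865 = 18.4%, the synthetic mix 333/1070 = 31.1% → the synthetic mix
Silt: Formula N 154/409 = 37.7%, the synthetic mix 436/965 = 45.2% → the synthetic mix
Loam: Formula N 21/149 = 14.1%, the synthetic mix 374/1568 = 23.9% → the synthetic mix
Overall: Formula N 1213/2895 = 41.9%, the synthetic mix 1318/3843 = 34.3% → Formula N
The synthetic mix wins each soil group but Formula N wins overall — the comparison reverses. The synthetic mix's plots skew toward loam, which has a lower base rate.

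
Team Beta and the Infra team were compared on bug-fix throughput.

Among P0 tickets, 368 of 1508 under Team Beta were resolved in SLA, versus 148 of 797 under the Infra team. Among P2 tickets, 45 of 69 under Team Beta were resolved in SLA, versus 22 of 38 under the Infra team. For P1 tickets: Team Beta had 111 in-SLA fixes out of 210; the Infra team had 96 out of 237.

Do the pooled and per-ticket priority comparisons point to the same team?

Yes

P0: Team Beta 368/1508 = 24.4%, the Infra team 148/797 = 18.6% → Team Beta
P2: Team Beta 45/69 = 65.2%, the Infra team 22/38 = 57.9% → Team Beta
P1: Team Beta 111/210 = 52.9%, the Infra team 96/237 = 40.5% → Team Beta
Overall: Team Beta 524/1787 = 29.3%, the Infra team 266/1072 = 24.8% → Team Beta
Team Beta wins overall and in every ticket group — no reversal.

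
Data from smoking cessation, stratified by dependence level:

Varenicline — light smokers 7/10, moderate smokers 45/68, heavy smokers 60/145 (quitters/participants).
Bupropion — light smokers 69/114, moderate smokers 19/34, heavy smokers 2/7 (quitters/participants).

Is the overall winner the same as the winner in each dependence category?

Light smokers: varenicline 7/10 = 70.0%, bupropion 69/114 = 60.5% → varenicline
Moderate smokers: varenicline 45/68 = 66.2%, bupropion 19/34 = 55.9% → varenicline
Heavy smokers: varenicline 60/145 = 41.4%, bupropion 2/7 = 28.6% → varenicline
Overall: varenicline 112/223 = 50.2%, bupropion 90/155 = 58.1% → bupropion
Varenicline wins each dependence group but bupropion wins overall — the comparison reverses. Varenicline's participants skew toward heavy smokers, which has a lower base rate.

No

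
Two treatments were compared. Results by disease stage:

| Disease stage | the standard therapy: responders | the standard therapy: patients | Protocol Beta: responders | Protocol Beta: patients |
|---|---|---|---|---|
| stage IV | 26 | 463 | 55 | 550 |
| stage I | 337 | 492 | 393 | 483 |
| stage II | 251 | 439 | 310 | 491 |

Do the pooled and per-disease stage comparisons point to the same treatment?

Stage IV: the standard therapy 26/463 = 5.6%, Protocol Beta 55/550 = 10.0% → Protocol Beta
Stage I: the standard therapy 337/492 = 68.5%, Protocol Beta 393/483 = 81.4% → Protocol Beta
Stage II: the standard therapy 251/439 = 57.2%, Protocol Beta 310/491 = 63.1% → Protocol Beta
Overall: the standard therapy 614/1394 = 44.0%, Protocol Beta 758/1524 = 49.7% → Protocol Beta
Protocol Beta wins overall and in every disease group — no reversal.

Yes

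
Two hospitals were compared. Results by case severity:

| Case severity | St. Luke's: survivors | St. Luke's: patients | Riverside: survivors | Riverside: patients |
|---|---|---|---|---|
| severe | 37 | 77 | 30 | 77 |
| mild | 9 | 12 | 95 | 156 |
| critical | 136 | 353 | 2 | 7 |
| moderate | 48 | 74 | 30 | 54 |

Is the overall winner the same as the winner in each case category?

Severe: St. Luke's 37/77 = 48.1%, Riverside 30/77 = 39.0% → St. Luke's
Mild: St. Luke's 9/12 = 75.0%, Riverside 95/156 = 60.9% → St. Luke's
Critical: St. Luke's 136/353 = 38.5%, Riverside 2/7 = 28.6% → St. Luke's
Moderate: St. Luke's 48/74 = 64.9%, Riverside 30/54 = 55.6% → St. Luke's
Overall: St. Luke's 230/516 = 44.6%, Riverside 157/294 = 53.4% → Riverside
St. Luke's wins each case group but Riverside wins overall — the comparison reverses. St. Luke's's patients skew toward critical, which has a lower base rate.

No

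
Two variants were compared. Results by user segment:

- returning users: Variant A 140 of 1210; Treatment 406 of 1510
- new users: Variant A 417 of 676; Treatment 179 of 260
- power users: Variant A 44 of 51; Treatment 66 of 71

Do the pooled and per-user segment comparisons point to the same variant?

Yes

Returning users: Variant A 140/1210 = 11.6%, Treatment 406/1510 = 26.9% → Treatment
New users: Variant A 417/676 = 61.7%, Treatment 179/260 = 68.8% → Treatment
Power users: Variant A 44/51 = 86.3%, Treatment 66/71 = 93.0% → Treatment
Overall: Variant A 601/1937 = 31.0%, Treatment 651/1841 = 35.4% → Treatment
Treatment wins overall and in every user group — no reversal.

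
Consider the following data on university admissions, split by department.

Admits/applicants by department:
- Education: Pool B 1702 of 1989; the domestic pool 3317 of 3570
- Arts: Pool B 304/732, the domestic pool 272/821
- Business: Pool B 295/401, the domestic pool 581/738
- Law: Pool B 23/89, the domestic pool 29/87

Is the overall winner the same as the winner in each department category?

Education: Pool B 1702/1989 = 85.6%, the domestic pool 3317/3570 = 92.9% → the domestic pool
Arts: Pool B 304/732 = 41.5%, the domestic pool 272/821 = 33.1% → Pool B
Business: Pool B 295/401 = 73.6%, the domestic pool 581/738 = 78.7% → the domestic pool
Law: Pool B 23/89 = 25.8%, the domestic pool 29/87 = 33.3% → the domestic pool
Overall: Pool B 2324/3211 = 72.4%, the domestic pool 4199/5216 = 80.5% → the domestic pool
Neither sweeps: Pool B wins 1 of 4 groups, the domestic pool wins 3. The domestic pool wins overall but not every group — no Simpson reversal.

No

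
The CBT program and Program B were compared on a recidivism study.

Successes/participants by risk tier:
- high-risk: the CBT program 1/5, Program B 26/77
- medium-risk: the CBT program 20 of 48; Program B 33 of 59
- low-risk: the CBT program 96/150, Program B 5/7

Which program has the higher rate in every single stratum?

High-risk: the CBT program 1/5 = 20.0%, Program B 26/77 = 33.8% → Program B
Medium-risk: the CBT program 20/48 = 41.7%, Program B 33/59 = 55.9% → Program B
Low-risk: the CBT program 96/150 = 64.0%, Program B 5/7 = 71.4% → Program B
Program B has the higher rate in all 3 groups.

Program B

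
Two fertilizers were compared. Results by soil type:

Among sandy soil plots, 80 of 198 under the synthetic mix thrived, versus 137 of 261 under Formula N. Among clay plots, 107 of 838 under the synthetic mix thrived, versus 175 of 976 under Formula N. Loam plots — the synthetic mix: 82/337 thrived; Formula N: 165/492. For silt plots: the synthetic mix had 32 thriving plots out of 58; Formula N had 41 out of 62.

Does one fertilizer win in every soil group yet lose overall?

Sandy soil: the synthetic mix 80/198 = 40.4%, Formula N 137/261 = 52.5% → Formula N
Clay: the synthetic mix 107/838 = 12.8%, Formula N 175/976 = 17.9% → Formula N
Loam: the synthetic mix 82/337 = 24.3%, Formula N 165/492 = 33.5% → Formula N
Silt: the synthetic mix 32/58 = 55.2%, Formula N 41/62 = 66.1% → Formula N
Overall: the synthetic mix 301/1431 = 21.0%, Formula N 518/1791 = 28.9% → Formula N
Formula N wins overall and in every soil group — no reversal.

No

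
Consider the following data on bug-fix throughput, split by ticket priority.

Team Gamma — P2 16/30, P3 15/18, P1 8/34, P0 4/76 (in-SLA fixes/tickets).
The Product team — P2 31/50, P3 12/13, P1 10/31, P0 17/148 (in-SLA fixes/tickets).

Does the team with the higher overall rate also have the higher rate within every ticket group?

P2: Team Gamma 16/30 = 53.3%, the Product team 31/50 = 62.0% → the Product team
P3: Team Gamma 15/18 = 83.3%, the Product team 12/13 = 92.3% → the Product team
P1: Team Gamma 8/34 = 23.5%, the Product team 10/31 = 32.3% → the Product team
P0: Team Gamma 4/76 = 5.3%, the Product team 17/148 = 11.5% → the Product team
Overall: Team Gamma 43/158 = 27.2%, the Product team 70/242 = 28.9% → the Product team
The Product team wins overall and in every ticket group — no reversal.

Yes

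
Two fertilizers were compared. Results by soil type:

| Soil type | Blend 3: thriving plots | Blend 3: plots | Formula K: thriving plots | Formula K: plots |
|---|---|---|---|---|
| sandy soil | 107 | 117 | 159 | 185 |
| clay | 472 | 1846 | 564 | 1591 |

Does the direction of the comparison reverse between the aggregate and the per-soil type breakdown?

No

Sandy soil: Blend 3 107/117 = 91.5%, Formula K 159/185 = 85.9% → Blend 3
Clay: Blend 3 472/1846 = 25.6%, Formula K 564/1591 = 35.4% → Formula K
Overall: Blend 3 579/1963 = 29.5%, Formula K 723/1776 = 40.7% → Formula K
Neither sweeps: Blend 3 wins 1 of 2 groups, Formula K wins 1. Formula K wins overall but not every group — no Simpson reversal.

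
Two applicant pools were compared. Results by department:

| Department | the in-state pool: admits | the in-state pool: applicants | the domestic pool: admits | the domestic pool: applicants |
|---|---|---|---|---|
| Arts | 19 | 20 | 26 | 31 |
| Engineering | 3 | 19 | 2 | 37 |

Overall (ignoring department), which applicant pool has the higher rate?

Arts: the in-state pool 19/20 = 95.0%, the domestic pool 26/31 = 83.9% → the in-state pool
Engineering: the in-state pool 3/19 = 15.8%, the domestic pool 2/37 = 5.4% → the in-state pool
Overall: the in-state pool 22/39 = 56.4%, the domestic pool 28/68 = 41.2% → the in-state pool

the in-state pool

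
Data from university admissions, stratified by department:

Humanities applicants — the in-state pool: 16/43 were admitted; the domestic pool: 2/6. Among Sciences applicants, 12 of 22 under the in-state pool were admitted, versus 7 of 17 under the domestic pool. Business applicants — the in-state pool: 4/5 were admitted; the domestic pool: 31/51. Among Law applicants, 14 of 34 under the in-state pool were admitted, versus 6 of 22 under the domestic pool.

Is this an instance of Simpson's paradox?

Yes

Humanities: the in-state pool 16/43 = 37.2%, the domestic pool 2/6 = 33.3% → the in-state pool
Sciences: the in-state pool 12/22 = 54.5%, the domestic pool 7/17 = 41.2% → the in-state pool
Business: the in-state pool 4/5 = 80.0%, the domestic pool 31/51 = 60.8% → the in-state pool
Law: the in-state pool 14/34 = 41.2%, the domestic pool 6/22 = 27.3% → the in-state pool
Overall: the in-state pool 46/104 = 44.2%, the domestic pool 46/96 = 47.9% → the domestic pool
The in-state pool wins each department group but the domestic pool wins overall — the comparison reverses. The in-state pool's applicants skew toward Humanities, which has a lower base rate.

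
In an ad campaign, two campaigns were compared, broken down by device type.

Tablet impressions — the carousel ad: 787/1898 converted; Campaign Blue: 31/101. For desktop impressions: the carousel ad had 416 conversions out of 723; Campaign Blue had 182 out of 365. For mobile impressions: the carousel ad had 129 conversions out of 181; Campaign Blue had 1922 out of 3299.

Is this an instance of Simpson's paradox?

Yes

Tablet: the carousel ad 787/1898 = 41.5%, Campaign Blue 31/101 = 30.7% → the carousel ad
Desktop: the carousel ad 416/723 = 57.5%, Campaign Blue 182/365 = 49.9% → the carousel ad
Mobile: the carousel ad 129/181 = 71.3%, Campaign Blue 1922/3299 = 58.3% → the carousel ad
Overall: the carousel ad 1332/2802 = 47.5%, Campaign Blue 2135/3765 = 56.7% → Campaign Blue
The carousel ad wins each device group but Campaign Blue wins overall — the comparison reverses. The carousel ad's impressions skew toward tablet, which has a lower base rate.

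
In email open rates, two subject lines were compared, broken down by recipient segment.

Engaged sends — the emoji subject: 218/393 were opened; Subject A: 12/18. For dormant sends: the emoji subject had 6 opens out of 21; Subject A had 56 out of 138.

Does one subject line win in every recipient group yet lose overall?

Engaged: the emoji subject 218/393 = 55.5%, Subject A 12/18 = 66.7% → Subject A
Dormant: the emoji subject 6/21 = 28.6%, Subject A 56/138 = 40.6% → Subject A
Overall: the emoji subject 224/414 = 54.1%, Subject A 68/156 = 43.6% → the emoji subject
Subject A wins each recipient group but the emoji subject wins overall — the comparison reverses. Subject A's sends skew toward dormant, which has a lower base rate.

Yes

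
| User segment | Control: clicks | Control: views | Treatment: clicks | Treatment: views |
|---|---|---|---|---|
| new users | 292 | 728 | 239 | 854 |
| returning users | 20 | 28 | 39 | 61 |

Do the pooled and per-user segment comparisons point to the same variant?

Yes

New users: Control 292/728 = 40.1%, Treatment 239/854 = 28.0% → Control
Returning users: Control 20/28 = 71.4%, Treatment 39/61 = 63.9% → Control
Overall: Control 312/756 = 41.3%, Treatment 278/915 = 30.4% → Control
Control wins overall and in every user group — no reversal.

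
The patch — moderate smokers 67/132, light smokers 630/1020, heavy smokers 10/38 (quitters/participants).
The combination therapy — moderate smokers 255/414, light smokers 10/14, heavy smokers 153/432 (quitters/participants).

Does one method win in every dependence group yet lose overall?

Yes

Moderate smokers: the patch 67/132 = 50.8%, the combination therapy 255/414 = 61.6% → the combination therapy
Light smokers: the patch 630/1020 = 61.8%, the combination therapy 10/14 = 71.4% → the combination therapy
Heavy smokers: the patch 10/38 = 26.3%, the combination therapy 153/432 = 35.4% → the combination therapy
Overall: the patch 707/1190 = 59.4%, the combination therapy 418/860 = 48.6% → the patch
The combination therapy wins each dependence group but the patch wins overall — the comparison reverses. The combination therapy's participants skew toward heavy smokers, which has a lower base rate.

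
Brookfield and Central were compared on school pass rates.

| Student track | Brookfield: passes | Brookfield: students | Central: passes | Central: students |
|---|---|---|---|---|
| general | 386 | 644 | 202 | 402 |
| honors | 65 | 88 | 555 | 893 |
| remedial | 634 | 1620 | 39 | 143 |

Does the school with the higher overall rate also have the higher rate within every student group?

No

General: Brookfield 386/644 = 59.9%, Central 202/402 = 50.2% → Brookfield
Honors: Brookfield 65/88 = 73.9%, Central 555/893 = 62.2% → Brookfield
Remedial: Brookfield 634/1620 = 39.1%, Central 39/143 = 27.3% → Brookfield
Overall: Brookfield 1085/2352 = 46.1%, Central 796/1438 = 55.4% → Central
Brookfield wins each student group but Central wins overall — the comparison reverses. Brookfield's students skew toward remedial, which has a lower base rate.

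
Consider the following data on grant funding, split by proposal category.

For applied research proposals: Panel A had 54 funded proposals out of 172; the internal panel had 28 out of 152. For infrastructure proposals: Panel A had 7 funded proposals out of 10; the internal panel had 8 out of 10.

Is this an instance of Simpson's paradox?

No

Applied research: Panel A 54/172 = 31.4%, the internal panel 28/152 = 18.4% → Panel A
Infrastructure: Panel A 7/10 = 70.0%, the internal panel 8/10 = 80.0% → the internal panel
Overall: Panel A 61/182 = 33.5%, the internal panel 36/162 = 22.2% → Panel A
Neither sweeps: Panel A wins 1 of 2 groups, the internal panel wins 1. Panel A wins overall but not every group — no Simpson reversal.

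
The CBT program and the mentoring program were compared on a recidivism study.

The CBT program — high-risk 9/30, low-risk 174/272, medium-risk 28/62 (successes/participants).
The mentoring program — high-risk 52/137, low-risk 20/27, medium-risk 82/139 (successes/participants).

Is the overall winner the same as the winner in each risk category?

No

High-risk: the CBT program 9/30 = 30.0%, the mentoring program 52/137 = 38.0% → the mentoring program
Low-risk: the CBT program 174/272 = 64.0%, the mentoring program 20/27 = 74.1% → the mentoring program
Medium-risk: the CBT program 28/62 = 45.2%, the mentoring program 82/139 = 59.0% → the mentoring program
Overall: the CBT program 211/364 = 58.0%, the mentoring program 154/303 = 50.8% → the CBT program
The mentoring program wins each risk group but the CBT program wins overall — the comparison reverses. The mentoring program's participants skew toward high-risk, which has a lower base rate.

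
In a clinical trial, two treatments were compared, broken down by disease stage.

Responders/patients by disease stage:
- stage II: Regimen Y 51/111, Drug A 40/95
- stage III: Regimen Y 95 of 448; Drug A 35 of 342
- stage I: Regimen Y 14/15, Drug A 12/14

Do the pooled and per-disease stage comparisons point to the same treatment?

Yes

Stage II: Regimen Y 51/111 = 45.9%, Drug A 40/95 = 42.1% → Regimen Y
Stage III: Regimen Y 95/448 = 21.2%, Drug A 35/342 = 10.2% → Regimen Y
Stage I: Regimen Y 14/15 = 93.3%, Drug A 12/14 = 85.7% → Regimen Y
Overall: Regimen Y 160/574 = 27.9%, Drug A 87/451 = 19.3% → Regimen Y
Regimen Y wins overall and in every disease group — no reversal.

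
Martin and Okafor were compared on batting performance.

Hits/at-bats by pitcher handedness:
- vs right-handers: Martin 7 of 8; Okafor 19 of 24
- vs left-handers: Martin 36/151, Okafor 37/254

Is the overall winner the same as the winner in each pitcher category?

Yes

Vs right-handers: Martin 7/8 = 87.5%, Okafor 19/24 = 79.2% → Martin
Vs left-handers: Martin 36/151 = 23.8%, Okafor 37/254 = 14.6% → Martin
Overall: Martin 43/159 = 27.0%, Okafor 56/278 = 20.1% → Martin
Martin wins overall and in every pitcher group — no reversal.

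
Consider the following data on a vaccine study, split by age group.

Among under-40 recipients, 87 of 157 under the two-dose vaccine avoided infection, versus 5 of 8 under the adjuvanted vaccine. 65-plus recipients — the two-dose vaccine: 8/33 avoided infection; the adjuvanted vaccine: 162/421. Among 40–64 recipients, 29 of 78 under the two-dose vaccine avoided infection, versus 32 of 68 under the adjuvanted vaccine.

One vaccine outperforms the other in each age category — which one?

the adjuvanted vaccine

Under-40: the two-dose vaccine 87/157 = 55.4%, the adjuvanted vaccine 5/8 = 62.5% → the adjuvanted vaccine
65-plus: the two-dose vaccine 8/33 = 24.2%, the adjuvanted vaccine 162/421 = 38.5% → the adjuvanted vaccine
40–64: the two-dose vaccine 29/78 = 37.2%, the adjuvanted vaccine 32/68 = 47.1% → the adjuvanted vaccine
The adjuvanted vaccine has the higher rate in all 3 groups.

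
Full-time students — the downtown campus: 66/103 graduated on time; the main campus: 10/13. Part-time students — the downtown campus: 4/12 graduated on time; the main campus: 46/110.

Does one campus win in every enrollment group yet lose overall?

Yes

Full-time: the downtown campus 66/103 = 64.1%, the main campus 10/13 = 76.9% → the main campus
Part-time: the downtown campus 4/12 = 33.3%, the main campus 46/110 = 41.8% → the main campus
Overall: the downtown campus 70/115 = 60.9%, the main campus 56/123 = 45.5% → the downtown campus
The main campus wins each enrollment group but the downtown campus wins overall — the comparison reverses. The main campus's students skew toward part-time, which has a lower base rate.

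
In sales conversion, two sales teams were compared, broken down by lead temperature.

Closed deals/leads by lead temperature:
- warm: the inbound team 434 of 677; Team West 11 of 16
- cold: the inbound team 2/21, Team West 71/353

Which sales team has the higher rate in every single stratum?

Team West

Warm: the inbound team 434/677 = 64.1%, Team West 11/16 = 68.8% → Team West
Cold: the inbound team 2/21 = 9.5%, Team West 71/353 = 20.1% → Team West
Team West has the higher rate in both groups.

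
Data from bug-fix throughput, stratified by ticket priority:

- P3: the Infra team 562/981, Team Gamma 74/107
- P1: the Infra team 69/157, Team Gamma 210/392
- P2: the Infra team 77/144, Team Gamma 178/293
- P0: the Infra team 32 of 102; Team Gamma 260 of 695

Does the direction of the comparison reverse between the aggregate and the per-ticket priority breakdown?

P3: the Infra team 562/981 = 57.3%, Team Gamma 74/107 = 69.2% → Team Gamma
P1: the Infra team 69/157 = 43.9%, Team Gamma 210/392 = 53.6% → Team Gamma
P2: the Infra team 77/144 = 53.5%, Team Gamma 178/293 = 60.8% → Team Gamma
P0: the Infra team 32/102 = 31.4%, Team Gamma 260/695 = 37.4% → Team Gamma
Overall: the Infra team 740/1384 = 53.5%, Team Gamma 722/1487 = 48.6% → the Infra team
Team Gamma wins each ticket group but the Infra team wins overall — the comparison reverses. Team Gamma's tickets skew toward P0, which has a lower base rate.

Yes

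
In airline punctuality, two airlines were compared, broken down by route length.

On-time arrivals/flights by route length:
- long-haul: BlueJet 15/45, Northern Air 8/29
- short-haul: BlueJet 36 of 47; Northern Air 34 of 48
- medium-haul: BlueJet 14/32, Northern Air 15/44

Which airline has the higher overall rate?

BlueJet

Long-haul: BlueJet 15/45 = 33.3%, Northern Air 8/29 = 27.6% → BlueJet
Short-haul: BlueJet 36/47 = 76.6%, Northern Air 34/48 = 70.8% → BlueJet
Medium-haul: BlueJet 14/32 = 43.8%, Northern Air 15/44 = 34.1% → BlueJet
Overall: BlueJet 65/124 = 52.4%, Northern Air 57/121 = 47.1% → BlueJet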